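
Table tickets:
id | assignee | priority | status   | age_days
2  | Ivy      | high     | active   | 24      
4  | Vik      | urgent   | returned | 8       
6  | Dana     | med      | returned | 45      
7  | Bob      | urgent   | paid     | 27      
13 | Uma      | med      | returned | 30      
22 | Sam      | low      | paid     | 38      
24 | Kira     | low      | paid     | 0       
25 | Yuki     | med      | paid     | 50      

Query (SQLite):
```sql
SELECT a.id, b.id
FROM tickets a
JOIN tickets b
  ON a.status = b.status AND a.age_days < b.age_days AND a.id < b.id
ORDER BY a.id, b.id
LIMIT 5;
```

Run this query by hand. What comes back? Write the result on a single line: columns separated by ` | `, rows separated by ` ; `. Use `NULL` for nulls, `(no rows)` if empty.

4 | 6 ; 4 | 13 ; 7 | 22 ; 7 | 25 ; 22 | 25

Pairs (a,b) with same status, a.age_days < b.age_days, a.id < b.id.
status groups: active:{2} paid:{7,22,24,25} returned:{4,6,13}
Ordered by (a.id, b.id); first 5.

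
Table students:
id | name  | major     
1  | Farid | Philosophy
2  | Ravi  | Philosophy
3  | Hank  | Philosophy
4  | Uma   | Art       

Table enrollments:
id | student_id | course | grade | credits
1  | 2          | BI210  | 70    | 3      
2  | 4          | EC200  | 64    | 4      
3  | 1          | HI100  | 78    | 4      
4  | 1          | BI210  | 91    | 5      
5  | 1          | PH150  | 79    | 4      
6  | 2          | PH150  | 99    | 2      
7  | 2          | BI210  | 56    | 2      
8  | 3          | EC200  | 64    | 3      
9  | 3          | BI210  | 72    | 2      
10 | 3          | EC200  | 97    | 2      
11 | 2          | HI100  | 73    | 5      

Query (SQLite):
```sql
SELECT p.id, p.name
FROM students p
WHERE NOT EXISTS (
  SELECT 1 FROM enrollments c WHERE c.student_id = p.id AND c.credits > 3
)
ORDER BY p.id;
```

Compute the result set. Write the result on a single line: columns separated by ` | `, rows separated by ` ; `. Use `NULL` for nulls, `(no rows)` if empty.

For each students row, check whether any enrollments with matching student_id has credits > 3.
Keep rows where that is false.

3 | Hank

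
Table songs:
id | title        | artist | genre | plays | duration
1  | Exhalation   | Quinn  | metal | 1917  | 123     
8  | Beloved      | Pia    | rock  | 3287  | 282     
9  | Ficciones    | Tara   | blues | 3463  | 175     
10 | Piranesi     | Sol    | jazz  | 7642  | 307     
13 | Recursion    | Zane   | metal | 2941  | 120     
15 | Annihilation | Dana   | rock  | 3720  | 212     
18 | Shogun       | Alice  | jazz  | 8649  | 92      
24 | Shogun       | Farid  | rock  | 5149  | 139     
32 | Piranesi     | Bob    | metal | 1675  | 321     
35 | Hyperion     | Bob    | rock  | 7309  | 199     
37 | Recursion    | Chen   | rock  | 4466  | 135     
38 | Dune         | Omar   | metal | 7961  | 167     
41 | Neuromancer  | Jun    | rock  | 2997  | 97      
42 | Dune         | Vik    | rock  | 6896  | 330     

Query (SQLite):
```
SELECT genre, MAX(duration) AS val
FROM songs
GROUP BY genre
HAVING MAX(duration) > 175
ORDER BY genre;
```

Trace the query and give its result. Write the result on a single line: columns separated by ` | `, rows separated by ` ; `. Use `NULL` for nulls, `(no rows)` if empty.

jazz | 307 ; metal | 321 ; rock | 330

Partition songs by genre; compute MAX(duration) within each group.
HAVING: keep groups where MAX(duration) > 175.
  blues: ids {9} → MAX(duration)=175
  jazz: ids {10, 18} → MAX(duration)=307
  metal: ids {1, 13, 32, 38} → MAX(duration)=321
  rock: ids {8, 15, 24, 35, 37, 41, 42} → MAX(duration)=330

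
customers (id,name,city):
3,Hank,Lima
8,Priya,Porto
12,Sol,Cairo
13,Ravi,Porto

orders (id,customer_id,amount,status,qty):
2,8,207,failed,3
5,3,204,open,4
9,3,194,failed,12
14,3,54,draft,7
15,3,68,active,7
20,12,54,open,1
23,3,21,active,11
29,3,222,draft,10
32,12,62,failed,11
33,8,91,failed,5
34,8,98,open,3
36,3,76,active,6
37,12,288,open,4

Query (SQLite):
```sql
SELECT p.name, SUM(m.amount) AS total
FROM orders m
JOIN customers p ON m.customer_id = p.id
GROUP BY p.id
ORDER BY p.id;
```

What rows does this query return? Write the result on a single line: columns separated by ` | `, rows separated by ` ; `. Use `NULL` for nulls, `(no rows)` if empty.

Join each orders row to its customers via customer_id.
Group joined rows by customers.id; compute SUM(m.amount) per group.
  3: ids {5, 9, 14, 15, 23, 29, 36} → SUM(m.amount)=839
  8: ids {2, 33, 34} → SUM(m.amount)=396
  12: ids {20, 32, 37} → SUM(m.amount)=404

Hank | 839 ; Priya | 396 ; Sol | 404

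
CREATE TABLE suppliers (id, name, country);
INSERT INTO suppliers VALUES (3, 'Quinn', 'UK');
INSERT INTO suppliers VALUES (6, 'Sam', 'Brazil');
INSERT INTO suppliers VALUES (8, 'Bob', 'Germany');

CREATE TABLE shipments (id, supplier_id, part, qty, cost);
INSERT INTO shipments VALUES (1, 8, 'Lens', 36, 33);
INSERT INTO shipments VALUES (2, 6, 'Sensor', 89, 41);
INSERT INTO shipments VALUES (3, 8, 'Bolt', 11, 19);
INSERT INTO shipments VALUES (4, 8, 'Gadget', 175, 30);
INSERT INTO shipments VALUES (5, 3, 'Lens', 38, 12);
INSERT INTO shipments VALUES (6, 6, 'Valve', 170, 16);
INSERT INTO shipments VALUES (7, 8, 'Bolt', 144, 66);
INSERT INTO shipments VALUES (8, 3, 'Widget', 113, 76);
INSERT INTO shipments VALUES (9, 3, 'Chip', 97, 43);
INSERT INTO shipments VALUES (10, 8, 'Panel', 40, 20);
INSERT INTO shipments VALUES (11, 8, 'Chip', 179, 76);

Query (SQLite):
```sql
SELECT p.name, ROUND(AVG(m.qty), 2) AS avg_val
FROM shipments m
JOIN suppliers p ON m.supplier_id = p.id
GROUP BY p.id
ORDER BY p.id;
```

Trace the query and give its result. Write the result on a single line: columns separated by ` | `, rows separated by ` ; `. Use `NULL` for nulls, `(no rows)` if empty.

Quinn | 82.67 ; Sam | 129.5 ; Bob | 97.5

Join each shipments row to its suppliers via supplier_id.
Group joined rows by suppliers.id; compute ROUND(AVG(m.qty), 2) per group.
  3: ids {5, 8, 9} → ROUND(AVG(m.qty), 2)=82.67
  6: ids {2, 6} → ROUND(AVG(m.qty), 2)=129.5
  8: ids {1, 3, 4, 7, 10, 11} → ROUND(AVG(m.qty), 2)=97.5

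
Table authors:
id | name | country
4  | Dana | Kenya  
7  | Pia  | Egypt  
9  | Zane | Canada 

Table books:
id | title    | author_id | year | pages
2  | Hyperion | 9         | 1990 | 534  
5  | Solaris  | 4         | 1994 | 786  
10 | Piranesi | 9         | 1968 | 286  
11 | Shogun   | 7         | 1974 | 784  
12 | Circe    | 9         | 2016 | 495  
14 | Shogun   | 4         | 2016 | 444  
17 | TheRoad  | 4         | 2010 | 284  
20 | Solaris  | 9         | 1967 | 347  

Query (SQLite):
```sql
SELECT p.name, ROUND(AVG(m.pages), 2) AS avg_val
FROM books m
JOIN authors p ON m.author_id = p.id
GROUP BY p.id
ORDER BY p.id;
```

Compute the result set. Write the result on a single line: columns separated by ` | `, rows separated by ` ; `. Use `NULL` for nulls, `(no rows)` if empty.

Join each books row to its authors via author_id.
Group joined rows by authors.id; compute ROUND(AVG(m.pages), 2) per group.
  4: ids {5, 14, 17} → ROUND(AVG(m.pages), 2)=504.67
  7: ids {11} → ROUND(AVG(m.pages), 2)=784
  9: ids {2, 10, 12, 20} → ROUND(AVG(m.pages), 2)=415.5

Dana | 504.67 ; Pia | 784 ; Zane | 415.5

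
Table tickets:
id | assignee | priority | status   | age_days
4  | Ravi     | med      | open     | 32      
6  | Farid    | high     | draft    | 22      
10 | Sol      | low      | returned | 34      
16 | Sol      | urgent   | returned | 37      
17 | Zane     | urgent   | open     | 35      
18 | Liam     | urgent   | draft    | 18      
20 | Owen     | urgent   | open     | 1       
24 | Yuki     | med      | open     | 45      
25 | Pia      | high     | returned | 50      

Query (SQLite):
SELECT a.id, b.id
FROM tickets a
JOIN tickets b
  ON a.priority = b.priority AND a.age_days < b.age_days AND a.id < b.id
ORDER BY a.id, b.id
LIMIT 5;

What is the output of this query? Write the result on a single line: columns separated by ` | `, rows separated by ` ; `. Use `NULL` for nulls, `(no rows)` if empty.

Pairs (a,b) with same priority, a.age_days < b.age_days, a.id < b.id.
priority groups: high:{6,25} low:{10} med:{4,24} urgent:{16,17,18,20}
Ordered by (a.id, b.id); first 5.

4 | 24 ; 6 | 25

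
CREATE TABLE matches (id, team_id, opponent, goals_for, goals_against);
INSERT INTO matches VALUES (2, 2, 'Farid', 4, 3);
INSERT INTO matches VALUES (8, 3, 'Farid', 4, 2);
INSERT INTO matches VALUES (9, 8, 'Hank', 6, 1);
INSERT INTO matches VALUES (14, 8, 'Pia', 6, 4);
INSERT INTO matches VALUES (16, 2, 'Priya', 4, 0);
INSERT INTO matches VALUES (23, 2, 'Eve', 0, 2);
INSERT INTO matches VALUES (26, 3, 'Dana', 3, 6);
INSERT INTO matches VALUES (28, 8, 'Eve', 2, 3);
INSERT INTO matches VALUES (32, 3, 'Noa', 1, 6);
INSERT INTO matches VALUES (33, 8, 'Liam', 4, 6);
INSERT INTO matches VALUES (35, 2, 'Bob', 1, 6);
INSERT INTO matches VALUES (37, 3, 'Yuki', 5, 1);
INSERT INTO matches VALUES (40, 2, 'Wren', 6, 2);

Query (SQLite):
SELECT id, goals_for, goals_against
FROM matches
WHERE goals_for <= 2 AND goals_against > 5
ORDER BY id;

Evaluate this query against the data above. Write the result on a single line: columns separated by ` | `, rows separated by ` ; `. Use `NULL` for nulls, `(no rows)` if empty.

goals_for <= 2: ids {23, 28, 32, 35}
goals_against > 5: ids {26, 32, 33, 35}
Combine with AND.

32 | 1 | 6 ; 35 | 1 | 6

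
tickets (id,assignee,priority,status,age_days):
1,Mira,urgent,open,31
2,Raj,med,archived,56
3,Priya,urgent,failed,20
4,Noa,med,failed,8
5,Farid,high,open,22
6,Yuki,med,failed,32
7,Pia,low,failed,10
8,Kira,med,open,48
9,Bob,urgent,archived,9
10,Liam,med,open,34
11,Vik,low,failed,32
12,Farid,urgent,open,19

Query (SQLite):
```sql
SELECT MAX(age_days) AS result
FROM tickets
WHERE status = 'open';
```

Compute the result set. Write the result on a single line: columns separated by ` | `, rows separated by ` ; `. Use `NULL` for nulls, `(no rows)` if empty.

48

Rows where status='open' → age_days values: [31, 22, 48, 34, 19].
MAX of non-NULL values = 48.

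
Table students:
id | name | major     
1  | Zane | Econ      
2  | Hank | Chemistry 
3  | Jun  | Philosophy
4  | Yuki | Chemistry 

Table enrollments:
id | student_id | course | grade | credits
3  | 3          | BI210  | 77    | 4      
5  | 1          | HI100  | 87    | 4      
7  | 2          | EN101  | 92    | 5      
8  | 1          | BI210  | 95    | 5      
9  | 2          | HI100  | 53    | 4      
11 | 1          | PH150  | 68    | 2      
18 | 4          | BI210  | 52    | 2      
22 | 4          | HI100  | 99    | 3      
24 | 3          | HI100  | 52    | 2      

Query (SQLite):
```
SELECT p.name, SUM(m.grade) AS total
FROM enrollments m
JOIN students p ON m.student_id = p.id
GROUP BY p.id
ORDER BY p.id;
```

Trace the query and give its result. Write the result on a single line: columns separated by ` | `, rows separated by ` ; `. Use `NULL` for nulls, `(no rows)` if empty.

Zane | 250 ; Hank | 145 ; Jun | 129 ; Yuki | 151

Join each enrollments row to its students via student_id.
Group joined rows by students.id; compute SUM(m.grade) per group.
  1: ids {5, 8, 11} → SUM(m.grade)=250
  2: ids {7, 9} → SUM(m.grade)=145
  3: ids {3, 24} → SUM(m.grade)=129
  4: ids {18, 22} → SUM(m.grade)=151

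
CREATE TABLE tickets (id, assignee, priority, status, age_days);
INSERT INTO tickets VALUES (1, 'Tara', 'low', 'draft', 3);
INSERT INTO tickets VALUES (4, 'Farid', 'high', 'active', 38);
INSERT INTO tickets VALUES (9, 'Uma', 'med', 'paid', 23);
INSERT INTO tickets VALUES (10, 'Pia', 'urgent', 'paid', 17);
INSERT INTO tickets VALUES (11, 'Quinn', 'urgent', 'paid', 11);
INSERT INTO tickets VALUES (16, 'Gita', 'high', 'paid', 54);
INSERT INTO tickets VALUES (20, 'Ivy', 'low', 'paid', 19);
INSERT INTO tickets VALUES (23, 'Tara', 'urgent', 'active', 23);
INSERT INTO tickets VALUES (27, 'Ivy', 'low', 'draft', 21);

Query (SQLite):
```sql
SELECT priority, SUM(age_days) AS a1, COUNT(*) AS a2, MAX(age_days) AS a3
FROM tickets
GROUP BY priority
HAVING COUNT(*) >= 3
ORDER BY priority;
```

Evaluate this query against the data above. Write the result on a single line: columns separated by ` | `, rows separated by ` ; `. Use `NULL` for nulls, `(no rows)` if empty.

Group tickets by priority.
Per group compute: SUM(age_days), COUNT(*), MAX(age_days).
HAVING: drop groups with fewer than 3 rows.
  high: ids {4, 16} → SUM(age_days)=92, COUNT(*)=2, MAX(age_days)=54
  low: ids {1, 20, 27} → SUM(age_days)=43, COUNT(*)=3, MAX(age_days)=21
  med: ids {9} → SUM(age_days)=23, COUNT(*)=1, MAX(age_days)=23
  urgent: ids {10, 11, 23} → SUM(age_days)=51, COUNT(*)=3, MAX(age_days)=23

low | 43 | 3 | 21 ; urgent | 51 | 3 | 23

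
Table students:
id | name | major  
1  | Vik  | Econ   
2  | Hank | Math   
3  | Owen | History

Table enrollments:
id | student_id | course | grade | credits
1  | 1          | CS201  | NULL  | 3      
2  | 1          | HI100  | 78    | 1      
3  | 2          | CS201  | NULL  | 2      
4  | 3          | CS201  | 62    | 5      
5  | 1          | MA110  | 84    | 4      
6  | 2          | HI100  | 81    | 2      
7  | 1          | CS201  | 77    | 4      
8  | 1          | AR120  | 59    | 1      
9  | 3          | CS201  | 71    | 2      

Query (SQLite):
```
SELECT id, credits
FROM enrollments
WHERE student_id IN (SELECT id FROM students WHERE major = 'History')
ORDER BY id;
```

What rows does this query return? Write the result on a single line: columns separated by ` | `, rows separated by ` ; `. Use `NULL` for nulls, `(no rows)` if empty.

4 | 5 ; 9 | 2

Inner query: students.id where major = 'History'.
Outer: keep enrollments rows whose student_id is in that set.
Inner query → {3}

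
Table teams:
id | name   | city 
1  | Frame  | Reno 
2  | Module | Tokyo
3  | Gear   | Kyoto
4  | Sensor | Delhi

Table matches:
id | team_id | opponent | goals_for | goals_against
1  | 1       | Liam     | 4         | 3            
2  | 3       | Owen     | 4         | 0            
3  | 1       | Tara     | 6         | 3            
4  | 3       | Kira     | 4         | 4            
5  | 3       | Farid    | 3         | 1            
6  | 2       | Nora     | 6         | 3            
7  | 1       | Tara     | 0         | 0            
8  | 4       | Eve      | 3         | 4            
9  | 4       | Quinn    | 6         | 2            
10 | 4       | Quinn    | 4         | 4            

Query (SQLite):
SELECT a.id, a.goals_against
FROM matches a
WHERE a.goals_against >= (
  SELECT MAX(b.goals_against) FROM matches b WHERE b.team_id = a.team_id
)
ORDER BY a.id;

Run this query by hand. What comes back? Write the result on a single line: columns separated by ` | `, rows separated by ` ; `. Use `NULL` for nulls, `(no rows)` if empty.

1 | 3 ; 3 | 3 ; 4 | 4 ; 6 | 3 ; 8 | 4 ; 10 | 4

For each matches row a, compute MAX(goals_against) over rows sharing a.team_id.
Keep row a if a.goals_against >= that per-group MAX.
  team_id=1: MAX(goals_against) = 3
  team_id=2: MAX(goals_against) = 3
  team_id=3: MAX(goals_against) = 4
  team_id=4: MAX(goals_against) = 4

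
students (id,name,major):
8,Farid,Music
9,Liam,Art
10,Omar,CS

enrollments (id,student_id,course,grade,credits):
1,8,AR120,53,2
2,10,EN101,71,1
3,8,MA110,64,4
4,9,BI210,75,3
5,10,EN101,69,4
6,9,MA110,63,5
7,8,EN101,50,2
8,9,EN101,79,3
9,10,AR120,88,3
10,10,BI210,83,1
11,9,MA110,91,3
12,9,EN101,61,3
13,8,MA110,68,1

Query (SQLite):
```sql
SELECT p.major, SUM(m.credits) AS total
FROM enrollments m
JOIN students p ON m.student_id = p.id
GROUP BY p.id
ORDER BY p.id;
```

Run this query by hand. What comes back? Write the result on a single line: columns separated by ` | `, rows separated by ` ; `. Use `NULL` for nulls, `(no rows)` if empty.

Join each enrollments row to its students via student_id.
Group joined rows by students.id; compute SUM(m.credits) per group.
  8: ids {1, 3, 7, 13} → SUM(m.credits)=9
  9: ids {4, 6, 8, 11, 12} → SUM(m.credits)=17
  10: ids {2, 5, 9, 10} → SUM(m.credits)=9

Music | 9 ; Art | 17 ; CS | 9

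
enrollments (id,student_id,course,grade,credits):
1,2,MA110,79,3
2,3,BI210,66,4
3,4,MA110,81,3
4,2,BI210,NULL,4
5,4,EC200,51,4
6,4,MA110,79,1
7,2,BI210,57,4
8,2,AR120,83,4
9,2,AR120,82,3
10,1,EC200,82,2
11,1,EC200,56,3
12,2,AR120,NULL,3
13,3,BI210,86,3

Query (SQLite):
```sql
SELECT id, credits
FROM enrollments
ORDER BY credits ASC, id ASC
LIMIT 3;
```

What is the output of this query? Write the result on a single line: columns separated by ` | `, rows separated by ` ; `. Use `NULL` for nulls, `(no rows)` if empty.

Sort by credits asc, tiebreak id asc: (1, id=6), (2, id=10), (3, id=1), (3, id=3), (3, id=9), (3, id=11) …. Take first 3.

6 | 1 ; 10 | 2 ; 1 | 3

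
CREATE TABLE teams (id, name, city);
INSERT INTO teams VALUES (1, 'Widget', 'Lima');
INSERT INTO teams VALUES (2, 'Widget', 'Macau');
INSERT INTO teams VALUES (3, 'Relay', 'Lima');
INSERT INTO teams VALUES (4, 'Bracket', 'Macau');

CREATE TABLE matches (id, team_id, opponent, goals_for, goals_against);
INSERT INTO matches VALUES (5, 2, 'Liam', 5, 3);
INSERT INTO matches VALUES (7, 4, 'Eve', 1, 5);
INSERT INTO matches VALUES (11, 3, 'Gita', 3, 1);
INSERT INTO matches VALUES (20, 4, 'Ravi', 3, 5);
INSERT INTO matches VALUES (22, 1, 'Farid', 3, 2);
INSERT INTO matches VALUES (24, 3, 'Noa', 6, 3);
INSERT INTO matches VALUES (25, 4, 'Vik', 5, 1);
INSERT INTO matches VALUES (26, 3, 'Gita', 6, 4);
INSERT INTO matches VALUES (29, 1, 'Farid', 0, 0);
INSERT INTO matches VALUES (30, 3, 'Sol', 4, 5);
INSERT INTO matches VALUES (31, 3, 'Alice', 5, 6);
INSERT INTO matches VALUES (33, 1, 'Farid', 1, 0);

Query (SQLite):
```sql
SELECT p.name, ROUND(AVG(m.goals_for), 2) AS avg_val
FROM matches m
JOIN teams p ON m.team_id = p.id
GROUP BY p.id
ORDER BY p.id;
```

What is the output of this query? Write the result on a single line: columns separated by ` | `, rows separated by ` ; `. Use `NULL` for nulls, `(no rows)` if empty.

Join each matches row to its teams via team_id.
Group joined rows by teams.id; compute ROUND(AVG(m.goals_for), 2) per group.
  1: ids {22, 29, 33} → ROUND(AVG(m.goals_for), 2)=1.33
  2: ids {5} → ROUND(AVG(m.goals_for), 2)=5
  3: ids {11, 24, 26, 30, 31} → ROUND(AVG(m.goals_for), 2)=4.8
  4: ids {7, 20, 25} → ROUND(AVG(m.goals_for), 2)=3

Widget | 1.33 ; Widget | 5 ; Relay | 4.8 ; Bracket | 3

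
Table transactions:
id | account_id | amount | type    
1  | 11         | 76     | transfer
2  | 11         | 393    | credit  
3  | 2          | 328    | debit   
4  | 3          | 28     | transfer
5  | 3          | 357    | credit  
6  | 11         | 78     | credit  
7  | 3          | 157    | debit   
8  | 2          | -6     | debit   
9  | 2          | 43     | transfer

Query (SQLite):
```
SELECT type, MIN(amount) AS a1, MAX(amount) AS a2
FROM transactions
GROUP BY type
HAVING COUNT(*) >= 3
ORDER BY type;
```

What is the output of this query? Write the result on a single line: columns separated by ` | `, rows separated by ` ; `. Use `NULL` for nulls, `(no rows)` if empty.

credit | 78 | 393 ; debit | -6 | 328 ; transfer | 28 | 76

Group transactions by type.
Per group compute: MIN(amount), MAX(amount).
HAVING: drop groups with fewer than 3 rows.
  credit: ids {2, 5, 6} → MIN(amount)=78, MAX(amount)=393
  debit: ids {3, 7, 8} → MIN(amount)=-6, MAX(amount)=328
  transfer: ids {1, 4, 9} → MIN(amount)=28, MAX(amount)=76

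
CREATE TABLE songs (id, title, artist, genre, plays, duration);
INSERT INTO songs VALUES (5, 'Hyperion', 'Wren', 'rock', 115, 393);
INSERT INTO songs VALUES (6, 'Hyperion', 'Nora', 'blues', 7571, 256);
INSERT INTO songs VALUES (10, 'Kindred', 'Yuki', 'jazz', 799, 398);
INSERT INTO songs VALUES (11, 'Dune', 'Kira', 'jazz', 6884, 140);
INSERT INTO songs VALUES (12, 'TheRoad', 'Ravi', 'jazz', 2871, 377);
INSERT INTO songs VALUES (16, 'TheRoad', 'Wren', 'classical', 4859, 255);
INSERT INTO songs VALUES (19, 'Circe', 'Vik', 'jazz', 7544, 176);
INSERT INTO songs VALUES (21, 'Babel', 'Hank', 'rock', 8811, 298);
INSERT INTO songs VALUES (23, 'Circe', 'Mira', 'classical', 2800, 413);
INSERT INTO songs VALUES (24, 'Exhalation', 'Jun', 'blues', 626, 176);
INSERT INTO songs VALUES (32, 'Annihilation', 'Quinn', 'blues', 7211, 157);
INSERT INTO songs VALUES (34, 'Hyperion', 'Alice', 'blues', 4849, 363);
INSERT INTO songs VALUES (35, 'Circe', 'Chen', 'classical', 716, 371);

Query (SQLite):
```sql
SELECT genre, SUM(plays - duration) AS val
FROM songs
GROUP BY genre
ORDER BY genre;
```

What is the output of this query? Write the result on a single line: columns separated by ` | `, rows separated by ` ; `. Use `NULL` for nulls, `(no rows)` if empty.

For each row compute plays - duration.
Group by genre; take SUM of the expression per group.
  blues: ids {6, 24, 32, 34} → SUM(plays - duration)=19305
  classical: ids {16, 23, 35} → SUM(plays - duration)=7336
  jazz: ids {10, 11, 12, 19} → SUM(plays - duration)=17007
  rock: ids {5, 21} → SUM(plays - duration)=8235

blues | 19305 ; classical | 7336 ; jazz | 17007 ; rock | 8235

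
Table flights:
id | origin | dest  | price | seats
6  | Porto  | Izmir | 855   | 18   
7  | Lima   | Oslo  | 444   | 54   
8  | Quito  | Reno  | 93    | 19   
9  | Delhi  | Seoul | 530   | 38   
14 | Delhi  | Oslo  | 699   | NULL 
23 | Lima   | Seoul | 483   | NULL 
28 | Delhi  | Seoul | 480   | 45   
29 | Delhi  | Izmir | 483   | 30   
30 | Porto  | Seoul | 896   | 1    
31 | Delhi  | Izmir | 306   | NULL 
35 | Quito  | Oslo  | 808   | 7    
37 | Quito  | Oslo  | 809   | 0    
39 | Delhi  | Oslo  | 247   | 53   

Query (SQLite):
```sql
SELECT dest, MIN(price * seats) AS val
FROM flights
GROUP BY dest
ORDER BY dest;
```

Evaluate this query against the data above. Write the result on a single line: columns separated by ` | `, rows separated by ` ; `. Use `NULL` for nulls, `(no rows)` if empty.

Izmir | 14490 ; Oslo | 0 ; Reno | 1767 ; Seoul | 896

For each row compute price * seats.
Group by dest; take MIN of the expression per group.
  Izmir: ids {6, 29, 31} → MIN(price * seats)=14490
  Oslo: ids {7, 14, 35, 37, 39} → MIN(price * seats)=0
  Reno: ids {8} → MIN(price * seats)=1767
  Seoul: ids {9, 23, 28, 30} → MIN(price * seats)=896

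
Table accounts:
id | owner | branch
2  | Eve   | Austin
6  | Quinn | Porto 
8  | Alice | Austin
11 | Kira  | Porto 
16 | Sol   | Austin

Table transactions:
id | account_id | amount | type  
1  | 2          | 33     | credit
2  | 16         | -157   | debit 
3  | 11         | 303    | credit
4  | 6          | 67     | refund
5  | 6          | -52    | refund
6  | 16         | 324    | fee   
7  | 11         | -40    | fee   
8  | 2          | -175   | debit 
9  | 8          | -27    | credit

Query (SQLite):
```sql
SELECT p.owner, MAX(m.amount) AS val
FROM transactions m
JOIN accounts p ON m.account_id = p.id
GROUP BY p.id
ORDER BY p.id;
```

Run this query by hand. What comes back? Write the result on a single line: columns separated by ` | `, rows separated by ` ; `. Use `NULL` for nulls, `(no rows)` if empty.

Join each transactions row to its accounts via account_id.
Group joined rows by accounts.id; compute MAX(m.amount) per group.
  2: ids {1, 8} → MAX(m.amount)=33
  6: ids {4, 5} → MAX(m.amount)=67
  8: ids {9} → MAX(m.amount)=-27
  11: ids {3, 7} → MAX(m.amount)=303
  16: ids {2, 6} → MAX(m.amount)=324

Eve | 33 ; Quinn | 67 ; Alice | -27 ; Kira | 303 ; Sol | 324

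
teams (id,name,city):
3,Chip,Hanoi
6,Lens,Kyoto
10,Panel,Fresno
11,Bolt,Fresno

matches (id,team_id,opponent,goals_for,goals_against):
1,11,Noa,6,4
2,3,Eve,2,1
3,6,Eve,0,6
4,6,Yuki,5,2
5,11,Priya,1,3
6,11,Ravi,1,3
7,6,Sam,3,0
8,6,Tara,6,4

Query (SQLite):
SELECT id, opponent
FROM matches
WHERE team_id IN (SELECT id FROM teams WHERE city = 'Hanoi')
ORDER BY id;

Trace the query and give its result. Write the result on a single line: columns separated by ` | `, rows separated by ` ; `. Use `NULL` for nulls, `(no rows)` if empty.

2 | Eve

Inner query: teams.id where city = 'Hanoi'.
Outer: keep matches rows whose team_id is in that set.
Inner query → {3}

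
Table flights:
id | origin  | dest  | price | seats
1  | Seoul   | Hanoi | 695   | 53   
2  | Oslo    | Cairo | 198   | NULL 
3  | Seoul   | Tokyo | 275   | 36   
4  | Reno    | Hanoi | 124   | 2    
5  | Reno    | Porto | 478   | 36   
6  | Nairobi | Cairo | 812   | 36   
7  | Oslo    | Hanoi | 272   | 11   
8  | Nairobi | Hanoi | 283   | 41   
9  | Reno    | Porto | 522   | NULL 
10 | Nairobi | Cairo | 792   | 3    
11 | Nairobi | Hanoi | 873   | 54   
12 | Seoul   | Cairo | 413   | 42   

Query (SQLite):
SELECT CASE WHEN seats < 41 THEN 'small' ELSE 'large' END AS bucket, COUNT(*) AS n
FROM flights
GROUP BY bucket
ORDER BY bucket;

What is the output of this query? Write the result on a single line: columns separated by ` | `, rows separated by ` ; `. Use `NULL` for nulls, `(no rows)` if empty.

large | 6 ; small | 6

Bucket rows by seats < 41 → 'small' else 'large'; count each bucket.
NULL < 41 is unknown, so NULL seats falls into ELSE → 'large'.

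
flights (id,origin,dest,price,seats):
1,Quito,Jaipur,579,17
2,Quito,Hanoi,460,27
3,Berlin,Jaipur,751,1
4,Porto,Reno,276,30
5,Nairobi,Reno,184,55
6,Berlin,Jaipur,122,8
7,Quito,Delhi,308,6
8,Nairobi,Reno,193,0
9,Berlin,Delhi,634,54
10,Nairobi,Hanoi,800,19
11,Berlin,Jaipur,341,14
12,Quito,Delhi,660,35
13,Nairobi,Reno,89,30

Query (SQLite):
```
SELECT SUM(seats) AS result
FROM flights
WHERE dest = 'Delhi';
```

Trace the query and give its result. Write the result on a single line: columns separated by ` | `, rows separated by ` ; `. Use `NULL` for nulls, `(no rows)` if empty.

Rows where dest='Delhi' → seats values: [6, 54, 35].
SUM of non-NULL values = 95.

95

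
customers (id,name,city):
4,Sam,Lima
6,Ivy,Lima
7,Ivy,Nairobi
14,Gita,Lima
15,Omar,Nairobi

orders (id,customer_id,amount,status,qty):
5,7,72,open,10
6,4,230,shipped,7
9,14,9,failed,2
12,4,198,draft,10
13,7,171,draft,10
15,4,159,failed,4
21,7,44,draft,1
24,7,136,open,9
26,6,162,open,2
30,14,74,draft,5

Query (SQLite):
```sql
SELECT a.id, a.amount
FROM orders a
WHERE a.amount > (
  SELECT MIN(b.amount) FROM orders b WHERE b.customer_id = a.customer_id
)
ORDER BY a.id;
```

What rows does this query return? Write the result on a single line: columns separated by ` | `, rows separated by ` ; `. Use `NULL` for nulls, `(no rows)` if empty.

5 | 72 ; 6 | 230 ; 12 | 198 ; 13 | 171 ; 24 | 136 ; 30 | 74

For each orders row a, compute MIN(amount) over rows sharing a.customer_id.
Keep row a if a.amount > that per-group MIN.
  customer_id=4: MIN(amount) = 159
  customer_id=6: MIN(amount) = 162
  customer_id=7: MIN(amount) = 44
  customer_id=14: MIN(amount) = 9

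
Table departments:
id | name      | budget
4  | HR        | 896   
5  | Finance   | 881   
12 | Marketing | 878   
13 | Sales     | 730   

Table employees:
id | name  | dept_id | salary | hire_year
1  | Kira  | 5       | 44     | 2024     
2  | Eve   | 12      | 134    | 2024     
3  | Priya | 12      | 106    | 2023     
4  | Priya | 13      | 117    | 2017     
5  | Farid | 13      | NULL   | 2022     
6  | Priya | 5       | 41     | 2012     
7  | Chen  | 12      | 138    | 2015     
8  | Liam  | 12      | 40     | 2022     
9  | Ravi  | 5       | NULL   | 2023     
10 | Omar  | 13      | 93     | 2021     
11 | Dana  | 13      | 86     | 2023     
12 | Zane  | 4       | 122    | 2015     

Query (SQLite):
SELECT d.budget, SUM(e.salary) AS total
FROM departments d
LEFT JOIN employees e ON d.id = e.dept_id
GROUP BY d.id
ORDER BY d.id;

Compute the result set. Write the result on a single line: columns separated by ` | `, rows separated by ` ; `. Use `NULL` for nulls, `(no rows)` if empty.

LEFT JOIN keeps every departments row; unmatched ones get NULL for employees columns.
Group by departments.id and compute SUM(e.salary). SUM over an all-NULL group is NULL.
  4: ids {12} → SUM(e.salary)=122
  5: ids {1, 6, 9} → SUM(e.salary)=85
  12: ids {2, 3, 7, 8} → SUM(e.salary)=418
  13: ids {4, 5, 10, 11} → SUM(e.salary)=296

896 | 122 ; 881 | 85 ; 878 | 418 ; 730 | 296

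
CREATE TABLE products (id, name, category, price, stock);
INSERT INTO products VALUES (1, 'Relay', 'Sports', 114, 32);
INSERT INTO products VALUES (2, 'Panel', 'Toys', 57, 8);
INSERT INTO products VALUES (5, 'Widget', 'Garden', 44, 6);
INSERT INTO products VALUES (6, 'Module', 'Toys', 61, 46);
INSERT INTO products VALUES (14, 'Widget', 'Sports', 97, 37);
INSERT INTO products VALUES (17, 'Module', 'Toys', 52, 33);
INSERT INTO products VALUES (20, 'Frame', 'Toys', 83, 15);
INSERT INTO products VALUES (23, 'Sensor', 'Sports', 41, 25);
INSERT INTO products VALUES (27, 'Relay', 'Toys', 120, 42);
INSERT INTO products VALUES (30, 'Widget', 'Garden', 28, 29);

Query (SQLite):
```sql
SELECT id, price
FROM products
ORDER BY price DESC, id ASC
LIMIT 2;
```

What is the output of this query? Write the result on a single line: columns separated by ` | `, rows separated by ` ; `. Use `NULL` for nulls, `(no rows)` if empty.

27 | 120 ; 1 | 114

Sort by price desc, tiebreak id asc: (120, id=27), (114, id=1), (97, id=14), (83, id=20), (61, id=6) …. Take first 2.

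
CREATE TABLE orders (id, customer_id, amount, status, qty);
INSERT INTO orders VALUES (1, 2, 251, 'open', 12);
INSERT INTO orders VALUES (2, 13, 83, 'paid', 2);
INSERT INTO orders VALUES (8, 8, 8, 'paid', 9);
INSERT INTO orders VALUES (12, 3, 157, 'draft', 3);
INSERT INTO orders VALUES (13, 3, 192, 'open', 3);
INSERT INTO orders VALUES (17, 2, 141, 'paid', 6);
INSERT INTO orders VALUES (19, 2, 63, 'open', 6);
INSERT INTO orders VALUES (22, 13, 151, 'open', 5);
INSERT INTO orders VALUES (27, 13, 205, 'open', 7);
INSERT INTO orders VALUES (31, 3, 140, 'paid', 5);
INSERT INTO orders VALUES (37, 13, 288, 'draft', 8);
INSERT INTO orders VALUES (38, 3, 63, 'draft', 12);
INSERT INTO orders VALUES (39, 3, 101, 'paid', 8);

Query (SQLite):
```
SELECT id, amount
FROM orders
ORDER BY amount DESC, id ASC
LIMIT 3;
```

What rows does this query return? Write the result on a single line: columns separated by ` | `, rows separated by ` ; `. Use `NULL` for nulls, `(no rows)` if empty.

37 | 288 ; 1 | 251 ; 27 | 205

Sort by amount desc, tiebreak id asc: (288, id=37), (251, id=1), (205, id=27), (192, id=13), (157, id=12), (151, id=22) …. Take first 3.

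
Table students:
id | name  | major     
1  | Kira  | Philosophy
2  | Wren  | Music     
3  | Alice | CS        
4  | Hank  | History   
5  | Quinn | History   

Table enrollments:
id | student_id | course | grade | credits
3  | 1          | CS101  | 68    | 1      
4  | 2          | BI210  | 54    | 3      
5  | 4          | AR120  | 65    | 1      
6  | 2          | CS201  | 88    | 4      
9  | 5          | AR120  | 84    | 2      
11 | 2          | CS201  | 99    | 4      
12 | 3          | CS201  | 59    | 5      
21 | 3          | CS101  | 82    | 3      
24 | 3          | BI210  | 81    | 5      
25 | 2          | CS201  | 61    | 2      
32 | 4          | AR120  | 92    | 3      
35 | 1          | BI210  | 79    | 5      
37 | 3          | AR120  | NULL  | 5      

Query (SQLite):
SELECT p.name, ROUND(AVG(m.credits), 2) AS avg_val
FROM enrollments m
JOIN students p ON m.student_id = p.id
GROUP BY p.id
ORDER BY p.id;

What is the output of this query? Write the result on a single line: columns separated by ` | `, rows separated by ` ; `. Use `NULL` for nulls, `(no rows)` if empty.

Join each enrollments row to its students via student_id.
Group joined rows by students.id; compute ROUND(AVG(m.credits), 2) per group.
  1: ids {3, 35} → ROUND(AVG(m.credits), 2)=3
  2: ids {4, 6, 11, 25} → ROUND(AVG(m.credits), 2)=3.25
  3: ids {12, 21, 24, 37} → ROUND(AVG(m.credits), 2)=4.5
  4: ids {5, 32} → ROUND(AVG(m.credits), 2)=2
  5: ids {9} → ROUND(AVG(m.credits), 2)=2

Kira | 3 ; Wren | 3.25 ; Alice | 4.5 ; Hank | 2 ; Quinn | 2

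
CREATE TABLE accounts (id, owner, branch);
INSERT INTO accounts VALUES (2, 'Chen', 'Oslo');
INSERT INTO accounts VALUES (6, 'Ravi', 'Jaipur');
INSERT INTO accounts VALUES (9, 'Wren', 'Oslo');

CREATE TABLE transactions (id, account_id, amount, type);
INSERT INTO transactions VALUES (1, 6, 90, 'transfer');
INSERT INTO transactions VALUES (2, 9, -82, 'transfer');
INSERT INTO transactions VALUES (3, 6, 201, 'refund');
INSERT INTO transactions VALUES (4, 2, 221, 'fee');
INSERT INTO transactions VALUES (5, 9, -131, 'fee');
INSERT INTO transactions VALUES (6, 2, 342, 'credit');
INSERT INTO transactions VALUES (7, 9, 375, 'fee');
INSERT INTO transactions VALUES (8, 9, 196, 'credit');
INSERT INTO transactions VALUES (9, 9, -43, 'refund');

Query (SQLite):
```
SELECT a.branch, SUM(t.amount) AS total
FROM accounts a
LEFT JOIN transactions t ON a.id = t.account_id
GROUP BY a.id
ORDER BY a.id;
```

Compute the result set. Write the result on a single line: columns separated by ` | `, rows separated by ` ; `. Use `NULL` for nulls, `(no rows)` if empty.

LEFT JOIN keeps every accounts row; unmatched ones get NULL for transactions columns.
Group by accounts.id and compute SUM(t.amount). SUM over an all-NULL group is NULL.
  2: ids {4, 6} → SUM(t.amount)=563
  6: ids {1, 3} → SUM(t.amount)=291
  9: ids {2, 5, 7, 8, 9} → SUM(t.amount)=315

Oslo | 563 ; Jaipur | 291 ; Oslo | 315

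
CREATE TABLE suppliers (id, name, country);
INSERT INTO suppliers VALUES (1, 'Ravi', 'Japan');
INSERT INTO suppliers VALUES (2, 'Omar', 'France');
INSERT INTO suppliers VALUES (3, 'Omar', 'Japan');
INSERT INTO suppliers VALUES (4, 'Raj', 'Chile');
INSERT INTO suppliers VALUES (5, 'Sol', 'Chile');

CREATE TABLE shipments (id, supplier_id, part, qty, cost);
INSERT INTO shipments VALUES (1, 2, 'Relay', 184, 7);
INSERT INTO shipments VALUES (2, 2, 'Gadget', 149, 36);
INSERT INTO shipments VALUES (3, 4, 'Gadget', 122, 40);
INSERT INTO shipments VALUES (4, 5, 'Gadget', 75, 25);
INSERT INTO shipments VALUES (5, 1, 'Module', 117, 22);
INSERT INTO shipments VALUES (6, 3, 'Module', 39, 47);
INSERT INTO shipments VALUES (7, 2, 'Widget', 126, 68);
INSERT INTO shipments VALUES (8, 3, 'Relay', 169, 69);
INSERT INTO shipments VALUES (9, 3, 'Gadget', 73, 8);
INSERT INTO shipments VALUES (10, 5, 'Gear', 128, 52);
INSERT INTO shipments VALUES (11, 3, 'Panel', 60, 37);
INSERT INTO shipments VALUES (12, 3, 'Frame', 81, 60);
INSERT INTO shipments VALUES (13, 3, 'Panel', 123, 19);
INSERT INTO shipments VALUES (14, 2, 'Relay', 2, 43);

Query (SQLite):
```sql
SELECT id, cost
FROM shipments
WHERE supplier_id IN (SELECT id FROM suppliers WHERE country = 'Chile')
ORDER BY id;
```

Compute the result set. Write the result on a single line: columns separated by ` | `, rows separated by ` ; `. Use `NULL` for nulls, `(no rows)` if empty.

3 | 40 ; 4 | 25 ; 10 | 52

Inner query: suppliers.id where country = 'Chile'.
Outer: keep shipments rows whose supplier_id is in that set.
Inner query → {4, 5}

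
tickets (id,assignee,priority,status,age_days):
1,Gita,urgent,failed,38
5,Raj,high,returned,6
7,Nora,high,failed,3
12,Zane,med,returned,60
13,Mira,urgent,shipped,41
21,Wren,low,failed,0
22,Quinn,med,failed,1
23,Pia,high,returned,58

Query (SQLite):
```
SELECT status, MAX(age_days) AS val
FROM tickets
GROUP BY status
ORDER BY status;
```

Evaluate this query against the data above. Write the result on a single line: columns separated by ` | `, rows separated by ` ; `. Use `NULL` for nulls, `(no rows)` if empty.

Partition tickets by status; compute MAX(age_days) within each group.
  failed: ids {1, 7, 21, 22} → MAX(age_days)=38
  returned: ids {5, 12, 23} → MAX(age_days)=60
  shipped: ids {13} → MAX(age_days)=41

failed | 38 ; returned | 60 ; shipped | 41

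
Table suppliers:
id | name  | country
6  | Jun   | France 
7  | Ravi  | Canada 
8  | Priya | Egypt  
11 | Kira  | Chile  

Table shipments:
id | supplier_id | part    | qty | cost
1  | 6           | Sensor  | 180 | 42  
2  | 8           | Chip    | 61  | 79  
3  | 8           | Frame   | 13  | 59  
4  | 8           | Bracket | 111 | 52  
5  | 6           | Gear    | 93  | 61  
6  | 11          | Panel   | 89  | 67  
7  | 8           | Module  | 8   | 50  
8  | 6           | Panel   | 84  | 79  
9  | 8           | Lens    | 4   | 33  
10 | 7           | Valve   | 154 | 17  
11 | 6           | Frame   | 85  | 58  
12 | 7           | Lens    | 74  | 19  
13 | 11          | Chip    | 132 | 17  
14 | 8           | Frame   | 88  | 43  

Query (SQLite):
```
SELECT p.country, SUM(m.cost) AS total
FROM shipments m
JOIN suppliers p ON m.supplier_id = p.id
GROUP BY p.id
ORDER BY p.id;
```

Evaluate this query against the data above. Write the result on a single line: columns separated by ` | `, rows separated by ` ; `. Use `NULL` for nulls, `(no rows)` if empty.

Join each shipments row to its suppliers via supplier_id.
Group joined rows by suppliers.id; compute SUM(m.cost) per group.
  6: ids {1, 5, 8, 11} → SUM(m.cost)=240
  7: ids {10, 12} → SUM(m.cost)=36
  8: ids {2, 3, 4, 7, 9, 14} → SUM(m.cost)=316
  11: ids {6, 13} → SUM(m.cost)=84

France | 240 ; Canada | 36 ; Egypt | 316 ; Chile | 84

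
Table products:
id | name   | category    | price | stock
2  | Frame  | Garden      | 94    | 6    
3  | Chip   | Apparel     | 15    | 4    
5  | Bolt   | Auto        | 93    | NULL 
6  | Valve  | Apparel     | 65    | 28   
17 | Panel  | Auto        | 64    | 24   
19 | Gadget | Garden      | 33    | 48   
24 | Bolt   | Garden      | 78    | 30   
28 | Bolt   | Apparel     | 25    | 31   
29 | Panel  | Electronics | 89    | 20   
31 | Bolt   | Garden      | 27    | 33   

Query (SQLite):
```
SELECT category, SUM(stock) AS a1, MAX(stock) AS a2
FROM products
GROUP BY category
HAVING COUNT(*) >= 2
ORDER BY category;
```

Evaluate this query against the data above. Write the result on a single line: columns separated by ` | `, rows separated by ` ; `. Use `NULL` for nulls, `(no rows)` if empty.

Group products by category.
Per group compute: SUM(stock), MAX(stock).
HAVING: drop groups with fewer than 2 rows.
  Apparel: ids {3, 6, 28} → SUM(stock)=63, MAX(stock)=31
  Auto: ids {5, 17} → SUM(stock)=24, MAX(stock)=24
  Electronics: ids {29} → SUM(stock)=20, MAX(stock)=20
  Garden: ids {2, 19, 24, 31} → SUM(stock)=117, MAX(stock)=48

Apparel | 63 | 31 ; Auto | 24 | 24 ; Garden | 117 | 48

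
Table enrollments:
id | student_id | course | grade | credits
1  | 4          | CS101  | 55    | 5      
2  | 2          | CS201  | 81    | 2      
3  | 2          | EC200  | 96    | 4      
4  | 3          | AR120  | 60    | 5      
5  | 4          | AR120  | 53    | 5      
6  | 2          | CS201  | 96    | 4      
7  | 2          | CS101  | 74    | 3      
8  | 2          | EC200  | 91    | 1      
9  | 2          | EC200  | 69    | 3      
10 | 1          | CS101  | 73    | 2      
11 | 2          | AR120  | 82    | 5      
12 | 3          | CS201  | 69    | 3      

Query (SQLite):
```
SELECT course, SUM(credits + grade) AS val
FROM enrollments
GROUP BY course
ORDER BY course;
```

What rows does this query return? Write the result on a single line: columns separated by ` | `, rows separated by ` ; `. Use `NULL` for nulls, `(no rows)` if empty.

AR120 | 210 ; CS101 | 212 ; CS201 | 255 ; EC200 | 264

For each row compute credits + grade.
Group by course; take SUM of the expression per group.
  AR120: ids {4, 5, 11} → SUM(credits + grade)=210
  CS101: ids {1, 7, 10} → SUM(credits + grade)=212
  CS201: ids {2, 6, 12} → SUM(credits + grade)=255
  EC200: ids {3, 8, 9} → SUM(credits + grade)=264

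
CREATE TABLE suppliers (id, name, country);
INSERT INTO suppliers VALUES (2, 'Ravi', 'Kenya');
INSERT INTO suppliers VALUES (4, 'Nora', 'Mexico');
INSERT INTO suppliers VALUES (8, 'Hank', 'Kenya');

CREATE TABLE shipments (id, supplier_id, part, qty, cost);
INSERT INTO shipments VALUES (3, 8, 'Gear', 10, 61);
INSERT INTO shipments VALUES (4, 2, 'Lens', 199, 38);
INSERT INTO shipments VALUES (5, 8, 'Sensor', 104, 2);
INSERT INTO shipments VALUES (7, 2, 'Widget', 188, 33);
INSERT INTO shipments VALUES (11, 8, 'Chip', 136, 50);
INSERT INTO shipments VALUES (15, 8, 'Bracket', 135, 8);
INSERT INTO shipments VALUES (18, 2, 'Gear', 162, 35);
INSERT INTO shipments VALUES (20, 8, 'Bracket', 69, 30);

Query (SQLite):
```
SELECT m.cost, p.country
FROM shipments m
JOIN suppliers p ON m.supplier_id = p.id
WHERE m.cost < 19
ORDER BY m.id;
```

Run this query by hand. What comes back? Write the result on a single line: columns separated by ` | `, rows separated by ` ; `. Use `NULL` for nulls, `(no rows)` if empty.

Each shipments row matches the suppliers row where supplier_id = suppliers.id.
Then keep rows with m.cost < 19.

2 | Kenya ; 8 | Kenya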